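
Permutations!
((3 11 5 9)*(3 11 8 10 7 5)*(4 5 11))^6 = (3 8 10 7 11)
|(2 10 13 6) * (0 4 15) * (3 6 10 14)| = |(0 4 15)(2 14 3 6)(10 13)| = 12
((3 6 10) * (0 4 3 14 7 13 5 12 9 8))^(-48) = (14)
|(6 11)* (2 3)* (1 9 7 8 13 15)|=6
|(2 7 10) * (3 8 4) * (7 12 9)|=|(2 12 9 7 10)(3 8 4)|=15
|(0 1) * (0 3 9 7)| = 5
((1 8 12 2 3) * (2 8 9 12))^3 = ((1 9 12 8 2 3))^3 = (1 8)(2 9)(3 12)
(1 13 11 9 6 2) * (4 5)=(1 13 11 9 6 2)(4 5)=[0, 13, 1, 3, 5, 4, 2, 7, 8, 6, 10, 9, 12, 11]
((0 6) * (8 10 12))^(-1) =(0 6)(8 12 10)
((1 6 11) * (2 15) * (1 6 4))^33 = ((1 4)(2 15)(6 11))^33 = (1 4)(2 15)(6 11)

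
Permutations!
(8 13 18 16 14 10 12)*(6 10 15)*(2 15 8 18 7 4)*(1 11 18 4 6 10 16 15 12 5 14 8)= [0, 11, 12, 3, 2, 14, 16, 6, 13, 9, 5, 18, 4, 7, 1, 10, 8, 17, 15]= (1 11 18 15 10 5 14)(2 12 4)(6 16 8 13 7)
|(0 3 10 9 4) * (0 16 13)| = 7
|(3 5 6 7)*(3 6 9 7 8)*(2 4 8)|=|(2 4 8 3 5 9 7 6)|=8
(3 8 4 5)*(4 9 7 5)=(3 8 9 7 5)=[0, 1, 2, 8, 4, 3, 6, 5, 9, 7]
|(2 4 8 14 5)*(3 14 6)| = 7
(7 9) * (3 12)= (3 12)(7 9)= [0, 1, 2, 12, 4, 5, 6, 9, 8, 7, 10, 11, 3]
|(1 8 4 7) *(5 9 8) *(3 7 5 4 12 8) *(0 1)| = |(0 1 4 5 9 3 7)(8 12)| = 14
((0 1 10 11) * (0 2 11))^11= ((0 1 10)(2 11))^11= (0 10 1)(2 11)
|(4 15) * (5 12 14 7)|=4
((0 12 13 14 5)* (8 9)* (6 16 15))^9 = (16)(0 5 14 13 12)(8 9)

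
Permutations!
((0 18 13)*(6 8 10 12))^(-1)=((0 18 13)(6 8 10 12))^(-1)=(0 13 18)(6 12 10 8)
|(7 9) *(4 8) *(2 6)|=2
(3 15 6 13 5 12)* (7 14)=(3 15 6 13 5 12)(7 14)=[0, 1, 2, 15, 4, 12, 13, 14, 8, 9, 10, 11, 3, 5, 7, 6]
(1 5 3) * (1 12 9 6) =(1 5 3 12 9 6) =[0, 5, 2, 12, 4, 3, 1, 7, 8, 6, 10, 11, 9]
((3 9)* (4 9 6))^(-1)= (3 9 4 6)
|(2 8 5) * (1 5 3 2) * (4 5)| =|(1 4 5)(2 8 3)| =3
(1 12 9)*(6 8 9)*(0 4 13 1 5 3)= (0 4 13 1 12 6 8 9 5 3)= [4, 12, 2, 0, 13, 3, 8, 7, 9, 5, 10, 11, 6, 1]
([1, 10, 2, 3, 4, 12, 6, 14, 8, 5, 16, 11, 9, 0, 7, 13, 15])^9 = (0 16)(1 15)(7 14)(10 13)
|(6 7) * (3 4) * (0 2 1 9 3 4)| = 10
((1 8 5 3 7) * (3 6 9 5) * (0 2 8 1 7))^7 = ((0 2 8 3)(5 6 9))^7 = (0 3 8 2)(5 6 9)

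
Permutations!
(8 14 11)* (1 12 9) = (1 12 9)(8 14 11) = [0, 12, 2, 3, 4, 5, 6, 7, 14, 1, 10, 8, 9, 13, 11]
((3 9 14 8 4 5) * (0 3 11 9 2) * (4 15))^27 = ((0 3 2)(4 5 11 9 14 8 15))^27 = (4 15 8 14 9 11 5)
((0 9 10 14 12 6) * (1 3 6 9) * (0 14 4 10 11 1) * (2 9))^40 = (14)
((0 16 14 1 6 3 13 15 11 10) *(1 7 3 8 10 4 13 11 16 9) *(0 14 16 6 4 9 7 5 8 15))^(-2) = ((16)(0 7 3 11 9 1 4 13)(5 8 10 14)(6 15))^(-2) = (16)(0 4 9 3)(1 11 7 13)(5 10)(8 14)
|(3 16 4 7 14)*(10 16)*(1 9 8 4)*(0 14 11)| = |(0 14 3 10 16 1 9 8 4 7 11)| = 11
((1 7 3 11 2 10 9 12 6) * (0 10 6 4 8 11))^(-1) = ((0 10 9 12 4 8 11 2 6 1 7 3))^(-1) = (0 3 7 1 6 2 11 8 4 12 9 10)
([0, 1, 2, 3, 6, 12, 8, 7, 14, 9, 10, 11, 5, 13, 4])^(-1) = [0, 1, 2, 3, 14, 12, 4, 7, 6, 9, 10, 11, 5, 13, 8]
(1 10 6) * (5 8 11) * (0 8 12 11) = (0 8)(1 10 6)(5 12 11) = [8, 10, 2, 3, 4, 12, 1, 7, 0, 9, 6, 5, 11]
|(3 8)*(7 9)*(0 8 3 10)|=|(0 8 10)(7 9)|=6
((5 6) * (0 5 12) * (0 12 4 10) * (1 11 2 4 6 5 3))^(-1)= (12)(0 10 4 2 11 1 3)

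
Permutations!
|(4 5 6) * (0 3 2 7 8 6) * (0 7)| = |(0 3 2)(4 5 7 8 6)| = 15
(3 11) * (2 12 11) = (2 12 11 3) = [0, 1, 12, 2, 4, 5, 6, 7, 8, 9, 10, 3, 11]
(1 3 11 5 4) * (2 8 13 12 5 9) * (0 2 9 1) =(0 2 8 13 12 5 4)(1 3 11) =[2, 3, 8, 11, 0, 4, 6, 7, 13, 9, 10, 1, 5, 12]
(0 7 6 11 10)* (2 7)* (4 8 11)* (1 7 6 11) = (0 2 6 4 8 1 7 11 10) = [2, 7, 6, 3, 8, 5, 4, 11, 1, 9, 0, 10]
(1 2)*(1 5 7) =[0, 2, 5, 3, 4, 7, 6, 1] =(1 2 5 7)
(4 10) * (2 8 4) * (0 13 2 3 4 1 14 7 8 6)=(0 13 2 6)(1 14 7 8)(3 4 10)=[13, 14, 6, 4, 10, 5, 0, 8, 1, 9, 3, 11, 12, 2, 7]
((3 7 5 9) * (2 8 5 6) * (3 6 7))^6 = (2 8 5 9 6)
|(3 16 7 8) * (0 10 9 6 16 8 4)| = 14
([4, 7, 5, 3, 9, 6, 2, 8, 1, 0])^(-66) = (9)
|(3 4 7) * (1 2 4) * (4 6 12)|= |(1 2 6 12 4 7 3)|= 7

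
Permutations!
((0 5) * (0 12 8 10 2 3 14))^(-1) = ((0 5 12 8 10 2 3 14))^(-1) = (0 14 3 2 10 8 12 5)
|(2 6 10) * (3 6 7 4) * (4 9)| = 7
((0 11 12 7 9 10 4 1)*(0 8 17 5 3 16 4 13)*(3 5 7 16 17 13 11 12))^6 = ((0 12 16 4 1 8 13)(3 17 7 9 10 11))^6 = (17)(0 13 8 1 4 16 12)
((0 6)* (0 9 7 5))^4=((0 6 9 7 5))^4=(0 5 7 9 6)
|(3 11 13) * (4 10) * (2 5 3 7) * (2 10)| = |(2 5 3 11 13 7 10 4)| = 8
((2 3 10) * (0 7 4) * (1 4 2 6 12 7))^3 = ((0 1 4)(2 3 10 6 12 7))^3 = (2 6)(3 12)(7 10)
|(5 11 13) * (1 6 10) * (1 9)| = 12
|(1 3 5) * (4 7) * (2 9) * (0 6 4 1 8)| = 8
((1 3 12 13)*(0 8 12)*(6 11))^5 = ((0 8 12 13 1 3)(6 11))^5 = (0 3 1 13 12 8)(6 11)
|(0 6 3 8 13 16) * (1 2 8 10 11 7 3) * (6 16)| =|(0 16)(1 2 8 13 6)(3 10 11 7)| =20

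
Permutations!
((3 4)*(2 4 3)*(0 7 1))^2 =(0 1 7)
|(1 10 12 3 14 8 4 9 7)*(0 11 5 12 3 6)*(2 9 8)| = |(0 11 5 12 6)(1 10 3 14 2 9 7)(4 8)| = 70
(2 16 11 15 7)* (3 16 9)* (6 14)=(2 9 3 16 11 15 7)(6 14)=[0, 1, 9, 16, 4, 5, 14, 2, 8, 3, 10, 15, 12, 13, 6, 7, 11]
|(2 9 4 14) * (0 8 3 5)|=4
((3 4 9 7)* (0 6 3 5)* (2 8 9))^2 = (0 3 2 9 5 6 4 8 7)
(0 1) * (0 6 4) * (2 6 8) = (0 1 8 2 6 4) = [1, 8, 6, 3, 0, 5, 4, 7, 2]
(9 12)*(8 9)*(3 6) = (3 6)(8 9 12) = [0, 1, 2, 6, 4, 5, 3, 7, 9, 12, 10, 11, 8]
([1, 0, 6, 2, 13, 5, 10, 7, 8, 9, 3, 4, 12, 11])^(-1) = [1, 0, 3, 10, 11, 5, 2, 7, 8, 9, 6, 13, 12, 4]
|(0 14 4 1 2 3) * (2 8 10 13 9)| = 10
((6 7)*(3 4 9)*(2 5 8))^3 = (9)(6 7)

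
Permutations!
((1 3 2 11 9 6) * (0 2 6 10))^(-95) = (11)(1 3 6)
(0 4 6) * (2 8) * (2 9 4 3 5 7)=(0 3 5 7 2 8 9 4 6)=[3, 1, 8, 5, 6, 7, 0, 2, 9, 4]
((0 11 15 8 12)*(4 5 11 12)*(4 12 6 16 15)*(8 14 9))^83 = ((0 6 16 15 14 9 8 12)(4 5 11))^83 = (0 15 8 6 14 12 16 9)(4 11 5)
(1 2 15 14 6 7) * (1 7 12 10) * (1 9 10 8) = (1 2 15 14 6 12 8)(9 10) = [0, 2, 15, 3, 4, 5, 12, 7, 1, 10, 9, 11, 8, 13, 6, 14]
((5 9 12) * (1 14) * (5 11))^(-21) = ((1 14)(5 9 12 11))^(-21) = (1 14)(5 11 12 9)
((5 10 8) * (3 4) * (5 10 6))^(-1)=((3 4)(5 6)(8 10))^(-1)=(3 4)(5 6)(8 10)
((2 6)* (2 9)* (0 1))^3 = ((0 1)(2 6 9))^3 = (9)(0 1)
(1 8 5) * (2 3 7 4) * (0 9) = (0 9)(1 8 5)(2 3 7 4) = [9, 8, 3, 7, 2, 1, 6, 4, 5, 0]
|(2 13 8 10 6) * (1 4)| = |(1 4)(2 13 8 10 6)| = 10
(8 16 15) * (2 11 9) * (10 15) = (2 11 9)(8 16 10 15) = [0, 1, 11, 3, 4, 5, 6, 7, 16, 2, 15, 9, 12, 13, 14, 8, 10]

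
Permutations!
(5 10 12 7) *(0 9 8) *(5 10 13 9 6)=(0 6 5 13 9 8)(7 10 12)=[6, 1, 2, 3, 4, 13, 5, 10, 0, 8, 12, 11, 7, 9]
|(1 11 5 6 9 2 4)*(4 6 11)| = |(1 4)(2 6 9)(5 11)| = 6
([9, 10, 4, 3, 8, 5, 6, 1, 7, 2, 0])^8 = [0, 1, 2, 3, 4, 5, 6, 7, 8, 9, 10]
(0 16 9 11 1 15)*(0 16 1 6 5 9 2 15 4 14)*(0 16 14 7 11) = (0 1 4 7 11 6 5 9)(2 15 14 16) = [1, 4, 15, 3, 7, 9, 5, 11, 8, 0, 10, 6, 12, 13, 16, 14, 2]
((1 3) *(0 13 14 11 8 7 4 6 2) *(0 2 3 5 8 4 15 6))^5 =((0 13 14 11 4)(1 5 8 7 15 6 3))^5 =(1 6 7 5 3 15 8)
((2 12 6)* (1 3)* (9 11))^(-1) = (1 3)(2 6 12)(9 11)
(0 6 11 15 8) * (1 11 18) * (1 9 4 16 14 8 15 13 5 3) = (0 6 18 9 4 16 14 8)(1 11 13 5 3) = [6, 11, 2, 1, 16, 3, 18, 7, 0, 4, 10, 13, 12, 5, 8, 15, 14, 17, 9]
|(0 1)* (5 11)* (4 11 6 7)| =10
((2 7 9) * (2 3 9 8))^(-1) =((2 7 8)(3 9))^(-1) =(2 8 7)(3 9)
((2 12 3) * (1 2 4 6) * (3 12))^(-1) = (12)(1 6 4 3 2)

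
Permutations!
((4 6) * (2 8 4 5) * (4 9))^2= (2 9 6)(4 5 8)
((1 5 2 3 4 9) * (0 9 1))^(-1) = ((0 9)(1 5 2 3 4))^(-1) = (0 9)(1 4 3 2 5)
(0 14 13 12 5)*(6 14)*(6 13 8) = (0 13 12 5)(6 14 8) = [13, 1, 2, 3, 4, 0, 14, 7, 6, 9, 10, 11, 5, 12, 8]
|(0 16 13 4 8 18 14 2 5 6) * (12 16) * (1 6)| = |(0 12 16 13 4 8 18 14 2 5 1 6)| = 12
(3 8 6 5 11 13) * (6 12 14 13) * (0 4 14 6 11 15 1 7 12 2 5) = [4, 7, 5, 8, 14, 15, 0, 12, 2, 9, 10, 11, 6, 3, 13, 1] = (0 4 14 13 3 8 2 5 15 1 7 12 6)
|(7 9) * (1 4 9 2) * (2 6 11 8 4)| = 6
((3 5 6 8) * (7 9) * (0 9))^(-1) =(0 7 9)(3 8 6 5)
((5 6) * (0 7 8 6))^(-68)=((0 7 8 6 5))^(-68)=(0 8 5 7 6)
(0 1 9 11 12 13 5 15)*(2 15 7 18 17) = (0 1 9 11 12 13 5 7 18 17 2 15) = [1, 9, 15, 3, 4, 7, 6, 18, 8, 11, 10, 12, 13, 5, 14, 0, 16, 2, 17]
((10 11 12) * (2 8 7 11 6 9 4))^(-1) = ((2 8 7 11 12 10 6 9 4))^(-1) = (2 4 9 6 10 12 11 7 8)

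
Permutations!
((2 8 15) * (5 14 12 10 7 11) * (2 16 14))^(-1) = ((2 8 15 16 14 12 10 7 11 5))^(-1) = (2 5 11 7 10 12 14 16 15 8)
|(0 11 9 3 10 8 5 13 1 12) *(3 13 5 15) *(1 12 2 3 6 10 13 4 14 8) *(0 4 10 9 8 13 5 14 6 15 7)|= 44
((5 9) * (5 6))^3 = ((5 9 6))^3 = (9)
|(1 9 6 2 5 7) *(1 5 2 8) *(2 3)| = 4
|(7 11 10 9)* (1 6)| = |(1 6)(7 11 10 9)| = 4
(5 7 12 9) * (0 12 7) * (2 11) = (0 12 9 5)(2 11) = [12, 1, 11, 3, 4, 0, 6, 7, 8, 5, 10, 2, 9]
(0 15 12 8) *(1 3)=(0 15 12 8)(1 3)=[15, 3, 2, 1, 4, 5, 6, 7, 0, 9, 10, 11, 8, 13, 14, 12]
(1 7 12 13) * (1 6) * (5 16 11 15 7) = (1 5 16 11 15 7 12 13 6) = [0, 5, 2, 3, 4, 16, 1, 12, 8, 9, 10, 15, 13, 6, 14, 7, 11]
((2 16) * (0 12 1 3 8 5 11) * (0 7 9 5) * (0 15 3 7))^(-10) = ((0 12 1 7 9 5 11)(2 16)(3 8 15))^(-10) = (16)(0 9 12 5 1 11 7)(3 15 8)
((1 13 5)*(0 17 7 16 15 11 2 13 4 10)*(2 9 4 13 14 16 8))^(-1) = ((0 17 7 8 2 14 16 15 11 9 4 10)(1 13 5))^(-1) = (0 10 4 9 11 15 16 14 2 8 7 17)(1 5 13)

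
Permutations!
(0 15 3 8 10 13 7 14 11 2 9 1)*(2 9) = (0 15 3 8 10 13 7 14 11 9 1) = [15, 0, 2, 8, 4, 5, 6, 14, 10, 1, 13, 9, 12, 7, 11, 3]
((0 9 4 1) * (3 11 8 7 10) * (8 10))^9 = (11)(0 9 4 1)(7 8)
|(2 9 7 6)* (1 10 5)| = 12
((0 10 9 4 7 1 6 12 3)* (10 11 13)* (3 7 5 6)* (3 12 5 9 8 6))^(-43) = (0 6 13 3 8 11 5 10)(1 7 12)(4 9) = ((0 11 13 10 8 6 5 3)(1 12 7)(4 9))^(-43)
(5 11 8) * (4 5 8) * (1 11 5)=[0, 11, 2, 3, 1, 5, 6, 7, 8, 9, 10, 4]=(1 11 4)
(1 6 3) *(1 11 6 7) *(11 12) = [0, 7, 2, 12, 4, 5, 3, 1, 8, 9, 10, 6, 11] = (1 7)(3 12 11 6)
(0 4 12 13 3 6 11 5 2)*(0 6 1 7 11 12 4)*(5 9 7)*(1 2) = (1 5)(2 6 12 13 3)(7 11 9) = [0, 5, 6, 2, 4, 1, 12, 11, 8, 7, 10, 9, 13, 3]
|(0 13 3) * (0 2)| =4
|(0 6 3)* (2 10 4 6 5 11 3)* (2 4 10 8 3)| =|(0 5 11 2 8 3)(4 6)| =6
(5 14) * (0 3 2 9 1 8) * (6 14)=(0 3 2 9 1 8)(5 6 14)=[3, 8, 9, 2, 4, 6, 14, 7, 0, 1, 10, 11, 12, 13, 5]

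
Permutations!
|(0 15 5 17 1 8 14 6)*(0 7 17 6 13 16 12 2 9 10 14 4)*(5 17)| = 42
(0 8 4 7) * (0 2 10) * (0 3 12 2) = [8, 1, 10, 12, 7, 5, 6, 0, 4, 9, 3, 11, 2] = (0 8 4 7)(2 10 3 12)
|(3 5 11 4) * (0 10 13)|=12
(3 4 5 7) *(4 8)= [0, 1, 2, 8, 5, 7, 6, 3, 4]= (3 8 4 5 7)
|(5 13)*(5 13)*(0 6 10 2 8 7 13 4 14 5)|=10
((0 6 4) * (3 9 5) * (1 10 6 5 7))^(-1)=(0 4 6 10 1 7 9 3 5)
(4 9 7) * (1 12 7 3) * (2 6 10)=[0, 12, 6, 1, 9, 5, 10, 4, 8, 3, 2, 11, 7]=(1 12 7 4 9 3)(2 6 10)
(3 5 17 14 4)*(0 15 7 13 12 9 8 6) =(0 15 7 13 12 9 8 6)(3 5 17 14 4) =[15, 1, 2, 5, 3, 17, 0, 13, 6, 8, 10, 11, 9, 12, 4, 7, 16, 14]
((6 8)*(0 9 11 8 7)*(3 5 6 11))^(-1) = (0 7 6 5 3 9)(8 11)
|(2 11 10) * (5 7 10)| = |(2 11 5 7 10)| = 5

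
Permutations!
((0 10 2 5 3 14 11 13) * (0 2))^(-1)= (0 10)(2 13 11 14 3 5)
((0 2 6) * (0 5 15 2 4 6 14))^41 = (0 14 2 15 5 6 4)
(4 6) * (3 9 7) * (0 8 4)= (0 8 4 6)(3 9 7)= [8, 1, 2, 9, 6, 5, 0, 3, 4, 7]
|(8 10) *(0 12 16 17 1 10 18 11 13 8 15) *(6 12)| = |(0 6 12 16 17 1 10 15)(8 18 11 13)| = 8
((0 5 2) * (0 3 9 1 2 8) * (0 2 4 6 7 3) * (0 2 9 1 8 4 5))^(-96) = (9)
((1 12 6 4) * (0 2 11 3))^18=(0 11)(1 6)(2 3)(4 12)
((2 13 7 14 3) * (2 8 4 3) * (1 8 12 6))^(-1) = (1 6 12 3 4 8)(2 14 7 13)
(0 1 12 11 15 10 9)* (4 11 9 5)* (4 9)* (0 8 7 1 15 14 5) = (0 15 10)(1 12 4 11 14 5 9 8 7) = [15, 12, 2, 3, 11, 9, 6, 1, 7, 8, 0, 14, 4, 13, 5, 10]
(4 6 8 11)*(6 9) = [0, 1, 2, 3, 9, 5, 8, 7, 11, 6, 10, 4] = (4 9 6 8 11)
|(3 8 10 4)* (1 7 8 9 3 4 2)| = 10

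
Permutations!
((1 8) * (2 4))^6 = ((1 8)(2 4))^6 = (8)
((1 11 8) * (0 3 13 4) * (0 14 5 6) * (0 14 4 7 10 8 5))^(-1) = (0 14 6 5 11 1 8 10 7 13 3)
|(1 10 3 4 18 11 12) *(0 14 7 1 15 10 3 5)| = |(0 14 7 1 3 4 18 11 12 15 10 5)| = 12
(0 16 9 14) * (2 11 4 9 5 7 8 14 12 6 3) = (0 16 5 7 8 14)(2 11 4 9 12 6 3) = [16, 1, 11, 2, 9, 7, 3, 8, 14, 12, 10, 4, 6, 13, 0, 15, 5]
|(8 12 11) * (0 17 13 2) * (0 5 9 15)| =21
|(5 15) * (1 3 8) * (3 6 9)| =10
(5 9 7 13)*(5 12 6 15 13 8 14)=(5 9 7 8 14)(6 15 13 12)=[0, 1, 2, 3, 4, 9, 15, 8, 14, 7, 10, 11, 6, 12, 5, 13]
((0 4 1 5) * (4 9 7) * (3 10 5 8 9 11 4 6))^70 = (0 8 3 11 9 10 4 7 5 1 6)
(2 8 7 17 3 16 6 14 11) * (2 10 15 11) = (2 8 7 17 3 16 6 14)(10 15 11) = [0, 1, 8, 16, 4, 5, 14, 17, 7, 9, 15, 10, 12, 13, 2, 11, 6, 3]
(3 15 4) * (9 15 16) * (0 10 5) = (0 10 5)(3 16 9 15 4) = [10, 1, 2, 16, 3, 0, 6, 7, 8, 15, 5, 11, 12, 13, 14, 4, 9]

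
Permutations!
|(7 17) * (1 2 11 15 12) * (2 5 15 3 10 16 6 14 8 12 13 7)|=|(1 5 15 13 7 17 2 11 3 10 16 6 14 8 12)|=15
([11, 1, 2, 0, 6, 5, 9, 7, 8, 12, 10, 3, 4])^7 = (0 11 3)(4 12 9 6)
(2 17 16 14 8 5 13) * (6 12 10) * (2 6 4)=[0, 1, 17, 3, 2, 13, 12, 7, 5, 9, 4, 11, 10, 6, 8, 15, 14, 16]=(2 17 16 14 8 5 13 6 12 10 4)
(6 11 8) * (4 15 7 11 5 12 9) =(4 15 7 11 8 6 5 12 9) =[0, 1, 2, 3, 15, 12, 5, 11, 6, 4, 10, 8, 9, 13, 14, 7]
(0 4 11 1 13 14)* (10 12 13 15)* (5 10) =[4, 15, 2, 3, 11, 10, 6, 7, 8, 9, 12, 1, 13, 14, 0, 5] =(0 4 11 1 15 5 10 12 13 14)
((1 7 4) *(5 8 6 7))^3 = (1 6)(4 8)(5 7)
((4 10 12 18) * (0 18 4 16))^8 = ((0 18 16)(4 10 12))^8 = (0 16 18)(4 12 10)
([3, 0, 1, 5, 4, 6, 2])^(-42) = (6)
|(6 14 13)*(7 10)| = 6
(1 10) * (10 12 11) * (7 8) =(1 12 11 10)(7 8) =[0, 12, 2, 3, 4, 5, 6, 8, 7, 9, 1, 10, 11]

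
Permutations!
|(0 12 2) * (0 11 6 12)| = |(2 11 6 12)| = 4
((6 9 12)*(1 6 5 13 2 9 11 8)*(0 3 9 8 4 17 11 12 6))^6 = (17)(0 13 9 8 12)(1 5 3 2 6)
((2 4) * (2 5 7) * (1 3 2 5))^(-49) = ((1 3 2 4)(5 7))^(-49) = (1 4 2 3)(5 7)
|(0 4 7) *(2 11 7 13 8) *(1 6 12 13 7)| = |(0 4 7)(1 6 12 13 8 2 11)| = 21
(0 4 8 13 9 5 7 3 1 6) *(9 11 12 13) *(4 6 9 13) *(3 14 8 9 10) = (0 6)(1 10 3)(4 9 5 7 14 8 13 11 12) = [6, 10, 2, 1, 9, 7, 0, 14, 13, 5, 3, 12, 4, 11, 8]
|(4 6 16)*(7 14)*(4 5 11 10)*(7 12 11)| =|(4 6 16 5 7 14 12 11 10)| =9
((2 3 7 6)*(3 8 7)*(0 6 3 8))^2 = (0 2 6)(3 7 8)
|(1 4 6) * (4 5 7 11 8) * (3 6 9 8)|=|(1 5 7 11 3 6)(4 9 8)|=6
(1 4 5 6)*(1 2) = (1 4 5 6 2) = [0, 4, 1, 3, 5, 6, 2]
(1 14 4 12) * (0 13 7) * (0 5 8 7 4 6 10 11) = (0 13 4 12 1 14 6 10 11)(5 8 7) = [13, 14, 2, 3, 12, 8, 10, 5, 7, 9, 11, 0, 1, 4, 6]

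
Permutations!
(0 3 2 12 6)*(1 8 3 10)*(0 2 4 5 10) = (1 8 3 4 5 10)(2 12 6) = [0, 8, 12, 4, 5, 10, 2, 7, 3, 9, 1, 11, 6]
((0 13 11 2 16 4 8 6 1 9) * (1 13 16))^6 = (0 11 4 1 6)(2 8 9 13 16)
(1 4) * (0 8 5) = [8, 4, 2, 3, 1, 0, 6, 7, 5] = (0 8 5)(1 4)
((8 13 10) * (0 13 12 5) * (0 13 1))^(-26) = ((0 1)(5 13 10 8 12))^(-26) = (5 12 8 10 13)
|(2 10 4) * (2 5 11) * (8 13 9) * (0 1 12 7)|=60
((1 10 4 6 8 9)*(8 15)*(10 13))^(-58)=(1 8 6 10)(4 13 9 15)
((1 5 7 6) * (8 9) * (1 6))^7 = ((1 5 7)(8 9))^7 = (1 5 7)(8 9)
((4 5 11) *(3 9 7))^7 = (3 9 7)(4 5 11)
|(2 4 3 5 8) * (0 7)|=10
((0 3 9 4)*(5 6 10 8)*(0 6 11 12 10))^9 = ((0 3 9 4 6)(5 11 12 10 8))^9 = (0 6 4 9 3)(5 8 10 12 11)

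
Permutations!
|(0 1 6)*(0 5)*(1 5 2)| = |(0 5)(1 6 2)| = 6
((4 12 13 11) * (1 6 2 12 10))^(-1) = (1 10 4 11 13 12 2 6)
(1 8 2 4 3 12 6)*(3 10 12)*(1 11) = [0, 8, 4, 3, 10, 5, 11, 7, 2, 9, 12, 1, 6] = (1 8 2 4 10 12 6 11)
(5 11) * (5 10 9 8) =(5 11 10 9 8) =[0, 1, 2, 3, 4, 11, 6, 7, 5, 8, 9, 10]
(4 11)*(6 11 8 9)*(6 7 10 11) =(4 8 9 7 10 11) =[0, 1, 2, 3, 8, 5, 6, 10, 9, 7, 11, 4]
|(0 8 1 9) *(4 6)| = |(0 8 1 9)(4 6)| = 4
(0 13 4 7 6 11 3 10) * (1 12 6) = [13, 12, 2, 10, 7, 5, 11, 1, 8, 9, 0, 3, 6, 4] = (0 13 4 7 1 12 6 11 3 10)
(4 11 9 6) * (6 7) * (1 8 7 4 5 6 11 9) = (1 8 7 11)(4 9)(5 6) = [0, 8, 2, 3, 9, 6, 5, 11, 7, 4, 10, 1]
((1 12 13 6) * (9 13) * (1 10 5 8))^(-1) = (1 8 5 10 6 13 9 12)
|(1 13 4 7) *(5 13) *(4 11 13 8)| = |(1 5 8 4 7)(11 13)| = 10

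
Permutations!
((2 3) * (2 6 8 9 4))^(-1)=(2 4 9 8 6 3)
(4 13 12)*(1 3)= (1 3)(4 13 12)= [0, 3, 2, 1, 13, 5, 6, 7, 8, 9, 10, 11, 4, 12]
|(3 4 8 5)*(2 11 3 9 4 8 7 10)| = |(2 11 3 8 5 9 4 7 10)| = 9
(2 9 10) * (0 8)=[8, 1, 9, 3, 4, 5, 6, 7, 0, 10, 2]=(0 8)(2 9 10)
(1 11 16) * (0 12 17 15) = (0 12 17 15)(1 11 16) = [12, 11, 2, 3, 4, 5, 6, 7, 8, 9, 10, 16, 17, 13, 14, 0, 1, 15]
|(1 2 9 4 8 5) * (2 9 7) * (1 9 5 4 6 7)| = |(1 5 9 6 7 2)(4 8)| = 6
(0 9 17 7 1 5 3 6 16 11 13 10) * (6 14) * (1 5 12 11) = [9, 12, 2, 14, 4, 3, 16, 5, 8, 17, 0, 13, 11, 10, 6, 15, 1, 7] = (0 9 17 7 5 3 14 6 16 1 12 11 13 10)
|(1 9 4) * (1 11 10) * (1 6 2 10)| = 12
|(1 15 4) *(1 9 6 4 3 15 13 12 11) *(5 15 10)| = |(1 13 12 11)(3 10 5 15)(4 9 6)| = 12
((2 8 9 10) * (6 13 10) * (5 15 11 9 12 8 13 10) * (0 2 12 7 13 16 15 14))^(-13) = (0 2 16 15 11 9 6 10 12 8 7 13 5 14)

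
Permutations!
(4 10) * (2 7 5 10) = [0, 1, 7, 3, 2, 10, 6, 5, 8, 9, 4] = (2 7 5 10 4)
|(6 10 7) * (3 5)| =6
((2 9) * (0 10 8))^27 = (10)(2 9)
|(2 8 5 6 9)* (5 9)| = |(2 8 9)(5 6)| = 6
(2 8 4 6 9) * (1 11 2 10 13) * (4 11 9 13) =(1 9 10 4 6 13)(2 8 11) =[0, 9, 8, 3, 6, 5, 13, 7, 11, 10, 4, 2, 12, 1]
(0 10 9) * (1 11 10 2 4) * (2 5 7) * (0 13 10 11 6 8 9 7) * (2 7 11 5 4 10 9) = (0 4 1 6 8 2 10 11 5)(9 13) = [4, 6, 10, 3, 1, 0, 8, 7, 2, 13, 11, 5, 12, 9]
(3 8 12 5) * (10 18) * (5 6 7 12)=(3 8 5)(6 7 12)(10 18)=[0, 1, 2, 8, 4, 3, 7, 12, 5, 9, 18, 11, 6, 13, 14, 15, 16, 17, 10]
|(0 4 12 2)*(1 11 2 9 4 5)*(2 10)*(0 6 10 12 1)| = |(0 5)(1 11 12 9 4)(2 6 10)| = 30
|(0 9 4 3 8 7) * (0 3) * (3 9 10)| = 7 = |(0 10 3 8 7 9 4)|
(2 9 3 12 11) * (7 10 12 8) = (2 9 3 8 7 10 12 11) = [0, 1, 9, 8, 4, 5, 6, 10, 7, 3, 12, 2, 11]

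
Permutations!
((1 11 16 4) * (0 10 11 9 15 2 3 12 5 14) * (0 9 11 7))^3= (1 4 16 11)(2 5 15 12 9 3 14)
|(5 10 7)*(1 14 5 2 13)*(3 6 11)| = 21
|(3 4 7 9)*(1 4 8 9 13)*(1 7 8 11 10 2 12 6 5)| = 22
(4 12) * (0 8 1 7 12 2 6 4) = (0 8 1 7 12)(2 6 4) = [8, 7, 6, 3, 2, 5, 4, 12, 1, 9, 10, 11, 0]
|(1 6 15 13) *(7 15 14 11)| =|(1 6 14 11 7 15 13)| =7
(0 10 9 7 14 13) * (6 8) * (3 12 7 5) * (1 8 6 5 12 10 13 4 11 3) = (0 13)(1 8 5)(3 10 9 12 7 14 4 11) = [13, 8, 2, 10, 11, 1, 6, 14, 5, 12, 9, 3, 7, 0, 4]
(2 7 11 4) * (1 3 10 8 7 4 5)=(1 3 10 8 7 11 5)(2 4)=[0, 3, 4, 10, 2, 1, 6, 11, 7, 9, 8, 5]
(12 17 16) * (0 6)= [6, 1, 2, 3, 4, 5, 0, 7, 8, 9, 10, 11, 17, 13, 14, 15, 12, 16]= (0 6)(12 17 16)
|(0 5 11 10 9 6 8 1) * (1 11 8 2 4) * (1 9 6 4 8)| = 30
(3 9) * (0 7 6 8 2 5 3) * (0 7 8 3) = (0 8 2 5)(3 9 7 6) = [8, 1, 5, 9, 4, 0, 3, 6, 2, 7]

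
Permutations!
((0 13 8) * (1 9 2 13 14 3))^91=((0 14 3 1 9 2 13 8))^91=(0 1 13 14 9 8 3 2)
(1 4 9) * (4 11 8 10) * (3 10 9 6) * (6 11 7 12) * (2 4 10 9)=(1 7 12 6 3 9)(2 4 11 8)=[0, 7, 4, 9, 11, 5, 3, 12, 2, 1, 10, 8, 6]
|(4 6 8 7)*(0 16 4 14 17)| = 8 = |(0 16 4 6 8 7 14 17)|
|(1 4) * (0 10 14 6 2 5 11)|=|(0 10 14 6 2 5 11)(1 4)|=14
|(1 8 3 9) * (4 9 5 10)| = |(1 8 3 5 10 4 9)| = 7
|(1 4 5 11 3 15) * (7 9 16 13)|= 12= |(1 4 5 11 3 15)(7 9 16 13)|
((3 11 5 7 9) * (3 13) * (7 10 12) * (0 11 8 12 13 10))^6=(3 13 10 9 7 12 8)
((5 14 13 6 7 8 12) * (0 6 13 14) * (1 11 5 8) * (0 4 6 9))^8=(14)(1 5 6)(4 7 11)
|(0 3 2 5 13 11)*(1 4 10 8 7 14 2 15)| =|(0 3 15 1 4 10 8 7 14 2 5 13 11)| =13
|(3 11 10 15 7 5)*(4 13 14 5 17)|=|(3 11 10 15 7 17 4 13 14 5)|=10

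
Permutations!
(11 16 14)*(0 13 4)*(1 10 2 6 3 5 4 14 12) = [13, 10, 6, 5, 0, 4, 3, 7, 8, 9, 2, 16, 1, 14, 11, 15, 12] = (0 13 14 11 16 12 1 10 2 6 3 5 4)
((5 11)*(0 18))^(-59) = ((0 18)(5 11))^(-59) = (0 18)(5 11)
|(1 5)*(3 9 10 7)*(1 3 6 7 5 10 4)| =6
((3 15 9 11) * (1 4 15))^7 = ((1 4 15 9 11 3))^7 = (1 4 15 9 11 3)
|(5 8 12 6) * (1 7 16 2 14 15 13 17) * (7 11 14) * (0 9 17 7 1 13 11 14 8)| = 15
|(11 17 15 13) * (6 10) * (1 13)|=10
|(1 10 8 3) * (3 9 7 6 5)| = |(1 10 8 9 7 6 5 3)| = 8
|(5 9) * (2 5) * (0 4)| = |(0 4)(2 5 9)| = 6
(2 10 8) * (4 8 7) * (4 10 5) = (2 5 4 8)(7 10) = [0, 1, 5, 3, 8, 4, 6, 10, 2, 9, 7]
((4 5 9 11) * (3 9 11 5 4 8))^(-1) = ((3 9 5 11 8))^(-1) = (3 8 11 5 9)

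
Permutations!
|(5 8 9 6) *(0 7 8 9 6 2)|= |(0 7 8 6 5 9 2)|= 7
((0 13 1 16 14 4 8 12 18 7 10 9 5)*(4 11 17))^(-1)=(0 5 9 10 7 18 12 8 4 17 11 14 16 1 13)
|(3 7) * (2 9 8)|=|(2 9 8)(3 7)|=6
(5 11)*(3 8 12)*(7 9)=[0, 1, 2, 8, 4, 11, 6, 9, 12, 7, 10, 5, 3]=(3 8 12)(5 11)(7 9)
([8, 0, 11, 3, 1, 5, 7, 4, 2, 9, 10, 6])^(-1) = (0 1 4 7 6 11 2 8)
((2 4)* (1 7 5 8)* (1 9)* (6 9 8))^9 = (1 9 6 5 7)(2 4)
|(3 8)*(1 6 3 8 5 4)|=|(8)(1 6 3 5 4)|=5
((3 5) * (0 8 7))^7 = (0 8 7)(3 5)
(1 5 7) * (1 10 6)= (1 5 7 10 6)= [0, 5, 2, 3, 4, 7, 1, 10, 8, 9, 6]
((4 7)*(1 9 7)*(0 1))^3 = (0 7 1 4 9) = ((0 1 9 7 4))^3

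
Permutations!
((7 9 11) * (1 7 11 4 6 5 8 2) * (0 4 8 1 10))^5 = ((11)(0 4 6 5 1 7 9 8 2 10))^5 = (11)(0 7)(1 10)(2 5)(4 9)(6 8)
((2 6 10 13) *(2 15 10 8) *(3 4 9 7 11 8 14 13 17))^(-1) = ((2 6 14 13 15 10 17 3 4 9 7 11 8))^(-1) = (2 8 11 7 9 4 3 17 10 15 13 14 6)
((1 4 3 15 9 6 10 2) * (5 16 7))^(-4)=((1 4 3 15 9 6 10 2)(5 16 7))^(-4)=(1 9)(2 15)(3 10)(4 6)(5 7 16)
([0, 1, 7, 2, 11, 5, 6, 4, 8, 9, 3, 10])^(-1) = [0, 1, 3, 10, 7, 5, 6, 2, 8, 9, 11, 4]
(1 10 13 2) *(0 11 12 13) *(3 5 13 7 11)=(0 3 5 13 2 1 10)(7 11 12)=[3, 10, 1, 5, 4, 13, 6, 11, 8, 9, 0, 12, 7, 2]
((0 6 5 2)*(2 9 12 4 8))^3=((0 6 5 9 12 4 8 2))^3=(0 9 8 6 12 2 5 4)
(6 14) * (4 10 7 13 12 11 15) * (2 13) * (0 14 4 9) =(0 14 6 4 10 7 2 13 12 11 15 9) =[14, 1, 13, 3, 10, 5, 4, 2, 8, 0, 7, 15, 11, 12, 6, 9]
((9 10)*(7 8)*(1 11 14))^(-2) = (1 11 14)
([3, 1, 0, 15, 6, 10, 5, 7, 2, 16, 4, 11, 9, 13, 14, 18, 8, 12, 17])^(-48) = (0 15 17 9 8)(2 3 18 12 16)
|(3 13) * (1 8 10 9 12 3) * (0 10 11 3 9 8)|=14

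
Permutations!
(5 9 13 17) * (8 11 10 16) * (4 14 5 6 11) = (4 14 5 9 13 17 6 11 10 16 8) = [0, 1, 2, 3, 14, 9, 11, 7, 4, 13, 16, 10, 12, 17, 5, 15, 8, 6]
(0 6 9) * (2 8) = (0 6 9)(2 8) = [6, 1, 8, 3, 4, 5, 9, 7, 2, 0]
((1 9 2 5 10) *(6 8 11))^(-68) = (1 2 10 9 5)(6 8 11)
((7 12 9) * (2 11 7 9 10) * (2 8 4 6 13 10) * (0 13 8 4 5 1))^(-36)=(0 6)(1 4)(5 10)(8 13)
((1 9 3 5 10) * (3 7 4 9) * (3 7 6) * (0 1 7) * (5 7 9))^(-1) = ((0 1)(3 7 4 5 10 9 6))^(-1) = (0 1)(3 6 9 10 5 4 7)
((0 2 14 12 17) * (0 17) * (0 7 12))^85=(17)(0 2 14)(7 12)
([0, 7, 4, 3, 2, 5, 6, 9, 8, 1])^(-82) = (1 9 7)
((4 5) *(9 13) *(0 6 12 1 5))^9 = (0 1)(4 12)(5 6)(9 13)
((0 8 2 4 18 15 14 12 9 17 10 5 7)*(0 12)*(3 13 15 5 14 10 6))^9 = ((0 8 2 4 18 5 7 12 9 17 6 3 13 15 10 14))^9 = (0 17 2 3 18 15 7 14 9 8 6 4 13 5 10 12)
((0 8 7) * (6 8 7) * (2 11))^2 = ((0 7)(2 11)(6 8))^2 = (11)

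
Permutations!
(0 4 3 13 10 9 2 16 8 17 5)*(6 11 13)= (0 4 3 6 11 13 10 9 2 16 8 17 5)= [4, 1, 16, 6, 3, 0, 11, 7, 17, 2, 9, 13, 12, 10, 14, 15, 8, 5]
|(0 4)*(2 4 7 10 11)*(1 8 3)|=6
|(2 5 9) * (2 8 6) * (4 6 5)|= 3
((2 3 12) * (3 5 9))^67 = ((2 5 9 3 12))^67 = (2 9 12 5 3)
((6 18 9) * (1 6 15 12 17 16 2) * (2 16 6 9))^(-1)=(1 2 18 6 17 12 15 9)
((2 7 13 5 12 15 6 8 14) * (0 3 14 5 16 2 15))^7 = ((0 3 14 15 6 8 5 12)(2 7 13 16))^7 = (0 12 5 8 6 15 14 3)(2 16 13 7)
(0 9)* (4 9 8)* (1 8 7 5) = (0 7 5 1 8 4 9) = [7, 8, 2, 3, 9, 1, 6, 5, 4, 0]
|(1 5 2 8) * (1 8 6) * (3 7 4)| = 12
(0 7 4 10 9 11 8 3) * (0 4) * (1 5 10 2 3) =[7, 5, 3, 4, 2, 10, 6, 0, 1, 11, 9, 8] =(0 7)(1 5 10 9 11 8)(2 3 4)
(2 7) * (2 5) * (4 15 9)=(2 7 5)(4 15 9)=[0, 1, 7, 3, 15, 2, 6, 5, 8, 4, 10, 11, 12, 13, 14, 9]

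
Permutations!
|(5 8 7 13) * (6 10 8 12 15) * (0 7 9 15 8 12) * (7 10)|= |(0 10 12 8 9 15 6 7 13 5)|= 10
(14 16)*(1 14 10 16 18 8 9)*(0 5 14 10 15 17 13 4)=(0 5 14 18 8 9 1 10 16 15 17 13 4)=[5, 10, 2, 3, 0, 14, 6, 7, 9, 1, 16, 11, 12, 4, 18, 17, 15, 13, 8]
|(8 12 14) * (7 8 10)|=|(7 8 12 14 10)|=5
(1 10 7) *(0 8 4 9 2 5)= (0 8 4 9 2 5)(1 10 7)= [8, 10, 5, 3, 9, 0, 6, 1, 4, 2, 7]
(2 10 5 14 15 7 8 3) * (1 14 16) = (1 14 15 7 8 3 2 10 5 16) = [0, 14, 10, 2, 4, 16, 6, 8, 3, 9, 5, 11, 12, 13, 15, 7, 1]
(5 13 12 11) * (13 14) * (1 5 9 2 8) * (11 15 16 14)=(1 5 11 9 2 8)(12 15 16 14 13)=[0, 5, 8, 3, 4, 11, 6, 7, 1, 2, 10, 9, 15, 12, 13, 16, 14]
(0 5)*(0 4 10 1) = (0 5 4 10 1) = [5, 0, 2, 3, 10, 4, 6, 7, 8, 9, 1]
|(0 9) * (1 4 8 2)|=4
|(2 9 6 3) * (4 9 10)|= 6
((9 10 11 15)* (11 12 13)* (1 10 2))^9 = (1 10 12 13 11 15 9 2)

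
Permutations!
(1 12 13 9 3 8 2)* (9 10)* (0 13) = (0 13 10 9 3 8 2 1 12) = [13, 12, 1, 8, 4, 5, 6, 7, 2, 3, 9, 11, 0, 10]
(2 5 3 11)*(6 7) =(2 5 3 11)(6 7) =[0, 1, 5, 11, 4, 3, 7, 6, 8, 9, 10, 2]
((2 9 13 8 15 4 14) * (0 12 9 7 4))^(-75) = (0 13)(2 7 4 14)(8 12)(9 15)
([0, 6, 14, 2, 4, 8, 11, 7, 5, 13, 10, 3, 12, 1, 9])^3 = [0, 3, 13, 9, 4, 8, 2, 7, 5, 6, 10, 14, 12, 11, 1]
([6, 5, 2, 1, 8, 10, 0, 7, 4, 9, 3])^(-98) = (1 10)(3 5)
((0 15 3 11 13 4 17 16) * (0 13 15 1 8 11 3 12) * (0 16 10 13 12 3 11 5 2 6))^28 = ((0 1 8 5 2 6)(3 11 15)(4 17 10 13)(12 16))^28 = (17)(0 2 8)(1 6 5)(3 11 15)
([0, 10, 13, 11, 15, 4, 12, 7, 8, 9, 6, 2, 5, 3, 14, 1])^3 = (1 12 15 6 4 10 5)(2 11 3 13)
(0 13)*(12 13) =[12, 1, 2, 3, 4, 5, 6, 7, 8, 9, 10, 11, 13, 0] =(0 12 13)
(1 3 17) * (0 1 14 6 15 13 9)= (0 1 3 17 14 6 15 13 9)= [1, 3, 2, 17, 4, 5, 15, 7, 8, 0, 10, 11, 12, 9, 6, 13, 16, 14]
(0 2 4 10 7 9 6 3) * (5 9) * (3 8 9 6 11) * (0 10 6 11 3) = [2, 1, 4, 10, 6, 11, 8, 5, 9, 3, 7, 0] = (0 2 4 6 8 9 3 10 7 5 11)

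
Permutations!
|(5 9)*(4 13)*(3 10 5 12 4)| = 7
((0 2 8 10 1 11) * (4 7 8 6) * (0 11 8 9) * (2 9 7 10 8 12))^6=(12)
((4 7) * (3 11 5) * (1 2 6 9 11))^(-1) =(1 3 5 11 9 6 2)(4 7) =((1 2 6 9 11 5 3)(4 7))^(-1)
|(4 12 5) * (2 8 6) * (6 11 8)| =|(2 6)(4 12 5)(8 11)| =6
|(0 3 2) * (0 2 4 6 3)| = |(3 4 6)| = 3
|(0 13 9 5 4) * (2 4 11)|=|(0 13 9 5 11 2 4)|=7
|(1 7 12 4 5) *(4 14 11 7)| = 12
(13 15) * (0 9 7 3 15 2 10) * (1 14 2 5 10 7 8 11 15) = (0 9 8 11 15 13 5 10)(1 14 2 7 3) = [9, 14, 7, 1, 4, 10, 6, 3, 11, 8, 0, 15, 12, 5, 2, 13]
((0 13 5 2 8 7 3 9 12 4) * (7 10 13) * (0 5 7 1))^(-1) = ((0 1)(2 8 10 13 7 3 9 12 4 5))^(-1) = (0 1)(2 5 4 12 9 3 7 13 10 8)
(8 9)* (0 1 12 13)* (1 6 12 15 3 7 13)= (0 6 12 1 15 3 7 13)(8 9)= [6, 15, 2, 7, 4, 5, 12, 13, 9, 8, 10, 11, 1, 0, 14, 3]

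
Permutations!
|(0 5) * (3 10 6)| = 6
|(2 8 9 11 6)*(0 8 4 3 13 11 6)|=9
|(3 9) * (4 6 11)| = 6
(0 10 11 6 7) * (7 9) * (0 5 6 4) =[10, 1, 2, 3, 0, 6, 9, 5, 8, 7, 11, 4] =(0 10 11 4)(5 6 9 7)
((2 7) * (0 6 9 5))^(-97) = (0 5 9 6)(2 7)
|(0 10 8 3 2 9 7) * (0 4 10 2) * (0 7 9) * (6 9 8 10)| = |(10)(0 2)(3 7 4 6 9 8)| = 6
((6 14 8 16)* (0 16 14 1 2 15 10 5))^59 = (0 1 10 16 2 5 6 15)(8 14)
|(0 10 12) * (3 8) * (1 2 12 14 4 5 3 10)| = |(0 1 2 12)(3 8 10 14 4 5)| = 12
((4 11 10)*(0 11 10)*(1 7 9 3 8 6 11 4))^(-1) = ((0 4 10 1 7 9 3 8 6 11))^(-1) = (0 11 6 8 3 9 7 1 10 4)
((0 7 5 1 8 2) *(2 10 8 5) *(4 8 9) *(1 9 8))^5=((0 7 2)(1 5 9 4)(8 10))^5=(0 2 7)(1 5 9 4)(8 10)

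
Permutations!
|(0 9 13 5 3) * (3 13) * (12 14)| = 6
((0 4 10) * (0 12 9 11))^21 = ((0 4 10 12 9 11))^21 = (0 12)(4 9)(10 11)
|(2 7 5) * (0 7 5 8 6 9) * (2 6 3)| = 8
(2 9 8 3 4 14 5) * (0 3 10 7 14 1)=[3, 0, 9, 4, 1, 2, 6, 14, 10, 8, 7, 11, 12, 13, 5]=(0 3 4 1)(2 9 8 10 7 14 5)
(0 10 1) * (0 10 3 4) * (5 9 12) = [3, 10, 2, 4, 0, 9, 6, 7, 8, 12, 1, 11, 5] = (0 3 4)(1 10)(5 9 12)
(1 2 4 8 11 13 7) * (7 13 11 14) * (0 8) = [8, 2, 4, 3, 0, 5, 6, 1, 14, 9, 10, 11, 12, 13, 7] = (0 8 14 7 1 2 4)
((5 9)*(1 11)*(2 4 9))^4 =(11)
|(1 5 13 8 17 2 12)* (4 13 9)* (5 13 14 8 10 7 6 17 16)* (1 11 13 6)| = 18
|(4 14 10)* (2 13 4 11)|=6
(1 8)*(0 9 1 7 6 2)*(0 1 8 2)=[9, 2, 1, 3, 4, 5, 0, 6, 7, 8]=(0 9 8 7 6)(1 2)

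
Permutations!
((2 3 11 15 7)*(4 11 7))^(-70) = ((2 3 7)(4 11 15))^(-70) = (2 7 3)(4 15 11)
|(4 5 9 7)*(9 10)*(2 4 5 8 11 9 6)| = 9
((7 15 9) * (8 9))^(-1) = ((7 15 8 9))^(-1) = (7 9 8 15)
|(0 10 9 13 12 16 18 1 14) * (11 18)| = |(0 10 9 13 12 16 11 18 1 14)| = 10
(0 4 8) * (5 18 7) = (0 4 8)(5 18 7) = [4, 1, 2, 3, 8, 18, 6, 5, 0, 9, 10, 11, 12, 13, 14, 15, 16, 17, 7]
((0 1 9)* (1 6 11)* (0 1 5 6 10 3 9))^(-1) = ((0 10 3 9 1)(5 6 11))^(-1) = (0 1 9 3 10)(5 11 6)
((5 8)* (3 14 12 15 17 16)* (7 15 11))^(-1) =(3 16 17 15 7 11 12 14)(5 8)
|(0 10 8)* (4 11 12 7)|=12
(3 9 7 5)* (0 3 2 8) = [3, 1, 8, 9, 4, 2, 6, 5, 0, 7] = (0 3 9 7 5 2 8)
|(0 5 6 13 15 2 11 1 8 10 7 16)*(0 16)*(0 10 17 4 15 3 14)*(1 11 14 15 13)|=|(0 5 6 1 8 17 4 13 3 15 2 14)(7 10)|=12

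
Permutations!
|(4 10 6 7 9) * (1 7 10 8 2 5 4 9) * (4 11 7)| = 14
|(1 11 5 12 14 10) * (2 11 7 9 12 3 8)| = 30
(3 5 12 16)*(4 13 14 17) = (3 5 12 16)(4 13 14 17) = [0, 1, 2, 5, 13, 12, 6, 7, 8, 9, 10, 11, 16, 14, 17, 15, 3, 4]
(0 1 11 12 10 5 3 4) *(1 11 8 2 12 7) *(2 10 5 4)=(0 11 7 1 8 10 4)(2 12 5 3)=[11, 8, 12, 2, 0, 3, 6, 1, 10, 9, 4, 7, 5]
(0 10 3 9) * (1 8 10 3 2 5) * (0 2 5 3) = (1 8 10 5)(2 3 9) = [0, 8, 3, 9, 4, 1, 6, 7, 10, 2, 5]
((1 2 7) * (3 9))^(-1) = ((1 2 7)(3 9))^(-1) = (1 7 2)(3 9)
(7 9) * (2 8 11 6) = (2 8 11 6)(7 9) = [0, 1, 8, 3, 4, 5, 2, 9, 11, 7, 10, 6]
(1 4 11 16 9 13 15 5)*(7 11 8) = (1 4 8 7 11 16 9 13 15 5) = [0, 4, 2, 3, 8, 1, 6, 11, 7, 13, 10, 16, 12, 15, 14, 5, 9]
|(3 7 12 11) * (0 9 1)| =12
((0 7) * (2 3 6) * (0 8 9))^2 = ((0 7 8 9)(2 3 6))^2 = (0 8)(2 6 3)(7 9)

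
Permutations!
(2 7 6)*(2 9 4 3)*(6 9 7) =(2 6 7 9 4 3) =[0, 1, 6, 2, 3, 5, 7, 9, 8, 4]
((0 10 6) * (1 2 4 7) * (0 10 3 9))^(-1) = ((0 3 9)(1 2 4 7)(6 10))^(-1) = (0 9 3)(1 7 4 2)(6 10)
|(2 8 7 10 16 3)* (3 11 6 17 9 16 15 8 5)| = |(2 5 3)(6 17 9 16 11)(7 10 15 8)| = 60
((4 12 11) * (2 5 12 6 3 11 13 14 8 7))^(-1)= (2 7 8 14 13 12 5)(3 6 4 11)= ((2 5 12 13 14 8 7)(3 11 4 6))^(-1)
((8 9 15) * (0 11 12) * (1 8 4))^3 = (1 15 8 4 9) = ((0 11 12)(1 8 9 15 4))^3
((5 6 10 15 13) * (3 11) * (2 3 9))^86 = (2 11)(3 9)(5 6 10 15 13)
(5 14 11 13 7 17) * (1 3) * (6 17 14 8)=(1 3)(5 8 6 17)(7 14 11 13)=[0, 3, 2, 1, 4, 8, 17, 14, 6, 9, 10, 13, 12, 7, 11, 15, 16, 5]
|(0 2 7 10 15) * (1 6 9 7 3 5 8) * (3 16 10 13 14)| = 45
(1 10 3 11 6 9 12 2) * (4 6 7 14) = (1 10 3 11 7 14 4 6 9 12 2) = [0, 10, 1, 11, 6, 5, 9, 14, 8, 12, 3, 7, 2, 13, 4]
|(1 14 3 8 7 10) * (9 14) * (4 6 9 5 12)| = 11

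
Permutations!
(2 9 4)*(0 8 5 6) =(0 8 5 6)(2 9 4) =[8, 1, 9, 3, 2, 6, 0, 7, 5, 4]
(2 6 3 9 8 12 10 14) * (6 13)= (2 13 6 3 9 8 12 10 14)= [0, 1, 13, 9, 4, 5, 3, 7, 12, 8, 14, 11, 10, 6, 2]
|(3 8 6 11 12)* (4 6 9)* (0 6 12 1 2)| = 5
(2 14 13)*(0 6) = [6, 1, 14, 3, 4, 5, 0, 7, 8, 9, 10, 11, 12, 2, 13] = (0 6)(2 14 13)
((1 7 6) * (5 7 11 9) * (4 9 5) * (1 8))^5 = ((1 11 5 7 6 8)(4 9))^5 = (1 8 6 7 5 11)(4 9)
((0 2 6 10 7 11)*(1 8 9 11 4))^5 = ((0 2 6 10 7 4 1 8 9 11))^5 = (0 4)(1 2)(6 8)(7 11)(9 10)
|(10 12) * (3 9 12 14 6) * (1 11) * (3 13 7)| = 8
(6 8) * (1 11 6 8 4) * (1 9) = [0, 11, 2, 3, 9, 5, 4, 7, 8, 1, 10, 6] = (1 11 6 4 9)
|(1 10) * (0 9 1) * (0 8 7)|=|(0 9 1 10 8 7)|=6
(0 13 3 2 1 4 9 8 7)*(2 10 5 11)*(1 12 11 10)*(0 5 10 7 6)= (0 13 3 1 4 9 8 6)(2 12 11)(5 7)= [13, 4, 12, 1, 9, 7, 0, 5, 6, 8, 10, 2, 11, 3]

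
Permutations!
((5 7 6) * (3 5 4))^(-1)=(3 4 6 7 5)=((3 5 7 6 4))^(-1)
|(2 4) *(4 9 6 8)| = 5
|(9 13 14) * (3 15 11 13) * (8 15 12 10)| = 9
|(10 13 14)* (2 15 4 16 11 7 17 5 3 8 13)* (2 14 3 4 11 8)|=|(2 15 11 7 17 5 4 16 8 13 3)(10 14)|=22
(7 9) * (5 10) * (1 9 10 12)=[0, 9, 2, 3, 4, 12, 6, 10, 8, 7, 5, 11, 1]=(1 9 7 10 5 12)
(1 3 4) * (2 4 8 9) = [0, 3, 4, 8, 1, 5, 6, 7, 9, 2] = (1 3 8 9 2 4)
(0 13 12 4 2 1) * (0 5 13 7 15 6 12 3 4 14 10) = (0 7 15 6 12 14 10)(1 5 13 3 4 2) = [7, 5, 1, 4, 2, 13, 12, 15, 8, 9, 0, 11, 14, 3, 10, 6]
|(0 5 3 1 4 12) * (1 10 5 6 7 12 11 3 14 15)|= 8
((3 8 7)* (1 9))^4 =(9)(3 8 7) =((1 9)(3 8 7))^4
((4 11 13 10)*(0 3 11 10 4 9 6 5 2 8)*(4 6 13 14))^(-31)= (0 10 2 14 6 3 9 8 4 5 11 13)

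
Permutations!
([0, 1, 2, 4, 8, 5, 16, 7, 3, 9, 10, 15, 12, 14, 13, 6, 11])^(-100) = [0, 1, 2, 8, 3, 5, 6, 7, 4, 9, 10, 11, 12, 13, 14, 15, 16]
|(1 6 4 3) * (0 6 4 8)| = |(0 6 8)(1 4 3)| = 3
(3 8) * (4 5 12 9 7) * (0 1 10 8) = [1, 10, 2, 0, 5, 12, 6, 4, 3, 7, 8, 11, 9] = (0 1 10 8 3)(4 5 12 9 7)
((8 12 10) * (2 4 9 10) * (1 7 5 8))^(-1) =(1 10 9 4 2 12 8 5 7)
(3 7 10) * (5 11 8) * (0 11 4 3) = (0 11 8 5 4 3 7 10) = [11, 1, 2, 7, 3, 4, 6, 10, 5, 9, 0, 8]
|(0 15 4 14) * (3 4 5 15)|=4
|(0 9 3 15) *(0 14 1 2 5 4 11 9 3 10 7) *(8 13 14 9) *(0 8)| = 14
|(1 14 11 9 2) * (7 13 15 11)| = 8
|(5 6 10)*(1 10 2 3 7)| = 7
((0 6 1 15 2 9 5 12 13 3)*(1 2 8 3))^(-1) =((0 6 2 9 5 12 13 1 15 8 3))^(-1) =(0 3 8 15 1 13 12 5 9 2 6)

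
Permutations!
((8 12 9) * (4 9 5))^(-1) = (4 5 12 8 9)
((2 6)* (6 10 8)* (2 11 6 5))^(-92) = ((2 10 8 5)(6 11))^(-92) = (11)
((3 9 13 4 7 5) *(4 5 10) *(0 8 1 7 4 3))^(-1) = (0 5 13 9 3 10 7 1 8)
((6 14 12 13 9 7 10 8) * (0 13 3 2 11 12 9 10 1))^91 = ((0 13 10 8 6 14 9 7 1)(2 11 12 3))^91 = (0 13 10 8 6 14 9 7 1)(2 3 12 11)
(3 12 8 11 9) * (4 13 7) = (3 12 8 11 9)(4 13 7) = [0, 1, 2, 12, 13, 5, 6, 4, 11, 3, 10, 9, 8, 7]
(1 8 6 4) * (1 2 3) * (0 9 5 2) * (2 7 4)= (0 9 5 7 4)(1 8 6 2 3)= [9, 8, 3, 1, 0, 7, 2, 4, 6, 5]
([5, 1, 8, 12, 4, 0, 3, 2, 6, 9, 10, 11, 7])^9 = [5, 1, 3, 2, 4, 0, 7, 6, 12, 9, 10, 11, 8]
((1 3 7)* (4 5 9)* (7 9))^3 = ((1 3 9 4 5 7))^3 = (1 4)(3 5)(7 9)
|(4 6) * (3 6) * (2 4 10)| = |(2 4 3 6 10)| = 5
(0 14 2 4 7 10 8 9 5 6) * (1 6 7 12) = (0 14 2 4 12 1 6)(5 7 10 8 9) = [14, 6, 4, 3, 12, 7, 0, 10, 9, 5, 8, 11, 1, 13, 2]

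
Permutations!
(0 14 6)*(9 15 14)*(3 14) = (0 9 15 3 14 6) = [9, 1, 2, 14, 4, 5, 0, 7, 8, 15, 10, 11, 12, 13, 6, 3]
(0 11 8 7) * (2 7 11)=(0 2 7)(8 11)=[2, 1, 7, 3, 4, 5, 6, 0, 11, 9, 10, 8]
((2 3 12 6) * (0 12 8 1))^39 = (0 3 12 8 6 1 2) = ((0 12 6 2 3 8 1))^39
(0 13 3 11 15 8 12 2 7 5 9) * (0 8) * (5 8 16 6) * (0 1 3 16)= [13, 3, 7, 11, 4, 9, 5, 8, 12, 0, 10, 15, 2, 16, 14, 1, 6]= (0 13 16 6 5 9)(1 3 11 15)(2 7 8 12)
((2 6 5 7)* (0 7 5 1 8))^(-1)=(0 8 1 6 2 7)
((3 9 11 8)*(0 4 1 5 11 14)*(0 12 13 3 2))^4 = (0 11 4 8 1 2 5)(3 13 12 14 9)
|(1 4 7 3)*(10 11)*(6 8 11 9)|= 20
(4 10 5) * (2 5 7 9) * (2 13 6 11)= [0, 1, 5, 3, 10, 4, 11, 9, 8, 13, 7, 2, 12, 6]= (2 5 4 10 7 9 13 6 11)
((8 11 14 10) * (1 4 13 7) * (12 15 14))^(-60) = (15)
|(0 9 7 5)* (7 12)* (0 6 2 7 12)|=4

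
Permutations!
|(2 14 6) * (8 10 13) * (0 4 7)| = 3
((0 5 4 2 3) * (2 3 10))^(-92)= (10)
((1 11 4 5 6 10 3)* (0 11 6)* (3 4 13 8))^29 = ((0 11 13 8 3 1 6 10 4 5))^29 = (0 5 4 10 6 1 3 8 13 11)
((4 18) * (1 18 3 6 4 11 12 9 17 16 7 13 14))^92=((1 18 11 12 9 17 16 7 13 14)(3 6 4))^92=(1 11 9 16 13)(3 4 6)(7 14 18 12 17)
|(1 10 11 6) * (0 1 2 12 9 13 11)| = |(0 1 10)(2 12 9 13 11 6)| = 6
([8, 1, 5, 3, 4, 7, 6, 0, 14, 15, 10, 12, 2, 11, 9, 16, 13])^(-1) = [7, 1, 12, 3, 4, 2, 6, 5, 0, 14, 10, 13, 11, 16, 8, 9, 15]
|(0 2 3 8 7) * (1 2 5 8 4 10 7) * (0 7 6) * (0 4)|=6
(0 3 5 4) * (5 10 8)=[3, 1, 2, 10, 0, 4, 6, 7, 5, 9, 8]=(0 3 10 8 5 4)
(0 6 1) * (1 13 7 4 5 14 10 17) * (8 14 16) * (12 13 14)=[6, 0, 2, 3, 5, 16, 14, 4, 12, 9, 17, 11, 13, 7, 10, 15, 8, 1]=(0 6 14 10 17 1)(4 5 16 8 12 13 7)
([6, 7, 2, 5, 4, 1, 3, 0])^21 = (0 5)(1 6)(3 7)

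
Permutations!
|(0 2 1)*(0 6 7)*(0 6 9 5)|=10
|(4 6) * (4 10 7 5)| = |(4 6 10 7 5)| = 5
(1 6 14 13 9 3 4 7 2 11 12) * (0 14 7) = (0 14 13 9 3 4)(1 6 7 2 11 12) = [14, 6, 11, 4, 0, 5, 7, 2, 8, 3, 10, 12, 1, 9, 13]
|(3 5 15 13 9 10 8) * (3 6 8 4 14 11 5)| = |(4 14 11 5 15 13 9 10)(6 8)| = 8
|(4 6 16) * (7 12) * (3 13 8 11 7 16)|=9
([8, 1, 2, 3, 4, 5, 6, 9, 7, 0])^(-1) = [9, 1, 2, 3, 4, 5, 6, 8, 0, 7]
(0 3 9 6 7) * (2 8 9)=(0 3 2 8 9 6 7)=[3, 1, 8, 2, 4, 5, 7, 0, 9, 6]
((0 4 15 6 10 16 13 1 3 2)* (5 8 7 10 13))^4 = (0 13)(1 4)(2 6)(3 15)(5 16 10 7 8)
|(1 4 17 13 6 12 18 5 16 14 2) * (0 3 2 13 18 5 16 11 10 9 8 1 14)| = 17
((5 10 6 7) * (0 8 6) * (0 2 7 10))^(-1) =(0 5 7 2 10 6 8)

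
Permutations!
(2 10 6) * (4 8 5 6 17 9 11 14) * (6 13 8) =(2 10 17 9 11 14 4 6)(5 13 8) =[0, 1, 10, 3, 6, 13, 2, 7, 5, 11, 17, 14, 12, 8, 4, 15, 16, 9]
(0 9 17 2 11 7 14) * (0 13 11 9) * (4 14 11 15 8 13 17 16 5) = (2 9 16 5 4 14 17)(7 11)(8 13 15) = [0, 1, 9, 3, 14, 4, 6, 11, 13, 16, 10, 7, 12, 15, 17, 8, 5, 2]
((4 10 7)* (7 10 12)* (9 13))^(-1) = (4 7 12)(9 13)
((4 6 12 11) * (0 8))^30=((0 8)(4 6 12 11))^30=(4 12)(6 11)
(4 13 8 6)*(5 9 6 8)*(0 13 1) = (0 13 5 9 6 4 1) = [13, 0, 2, 3, 1, 9, 4, 7, 8, 6, 10, 11, 12, 5]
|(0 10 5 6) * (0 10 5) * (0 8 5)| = 4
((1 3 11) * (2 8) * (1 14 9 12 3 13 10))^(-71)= (1 13 10)(2 8)(3 12 9 14 11)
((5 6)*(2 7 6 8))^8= (2 5 7 8 6)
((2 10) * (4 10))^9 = ((2 4 10))^9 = (10)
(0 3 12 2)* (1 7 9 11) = [3, 7, 0, 12, 4, 5, 6, 9, 8, 11, 10, 1, 2] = (0 3 12 2)(1 7 9 11)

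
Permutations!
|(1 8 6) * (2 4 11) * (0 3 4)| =15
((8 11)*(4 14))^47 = ((4 14)(8 11))^47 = (4 14)(8 11)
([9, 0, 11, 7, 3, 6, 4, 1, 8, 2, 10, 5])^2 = [2, 9, 5, 1, 7, 4, 3, 0, 8, 11, 10, 6]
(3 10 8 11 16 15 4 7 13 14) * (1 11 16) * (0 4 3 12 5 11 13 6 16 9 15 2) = (0 4 7 6 16 2)(1 13 14 12 5 11)(3 10 8 9 15) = [4, 13, 0, 10, 7, 11, 16, 6, 9, 15, 8, 1, 5, 14, 12, 3, 2]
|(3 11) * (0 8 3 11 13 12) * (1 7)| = 10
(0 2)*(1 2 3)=[3, 2, 0, 1]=(0 3 1 2)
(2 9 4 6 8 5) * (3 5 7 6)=(2 9 4 3 5)(6 8 7)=[0, 1, 9, 5, 3, 2, 8, 6, 7, 4]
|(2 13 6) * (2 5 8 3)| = 6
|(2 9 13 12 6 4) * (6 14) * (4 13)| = |(2 9 4)(6 13 12 14)| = 12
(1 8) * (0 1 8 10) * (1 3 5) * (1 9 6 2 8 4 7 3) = (0 1 10)(2 8 4 7 3 5 9 6) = [1, 10, 8, 5, 7, 9, 2, 3, 4, 6, 0]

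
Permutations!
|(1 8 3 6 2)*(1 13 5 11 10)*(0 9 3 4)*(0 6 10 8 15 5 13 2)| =11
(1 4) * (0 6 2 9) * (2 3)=(0 6 3 2 9)(1 4)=[6, 4, 9, 2, 1, 5, 3, 7, 8, 0]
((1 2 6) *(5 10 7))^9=((1 2 6)(5 10 7))^9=(10)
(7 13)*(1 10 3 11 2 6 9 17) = [0, 10, 6, 11, 4, 5, 9, 13, 8, 17, 3, 2, 12, 7, 14, 15, 16, 1] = (1 10 3 11 2 6 9 17)(7 13)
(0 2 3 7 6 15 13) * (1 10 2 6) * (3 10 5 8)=(0 6 15 13)(1 5 8 3 7)(2 10)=[6, 5, 10, 7, 4, 8, 15, 1, 3, 9, 2, 11, 12, 0, 14, 13]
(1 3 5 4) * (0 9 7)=[9, 3, 2, 5, 1, 4, 6, 0, 8, 7]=(0 9 7)(1 3 5 4)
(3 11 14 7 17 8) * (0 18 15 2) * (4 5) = (0 18 15 2)(3 11 14 7 17 8)(4 5) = [18, 1, 0, 11, 5, 4, 6, 17, 3, 9, 10, 14, 12, 13, 7, 2, 16, 8, 15]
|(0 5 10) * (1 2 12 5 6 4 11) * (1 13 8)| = 11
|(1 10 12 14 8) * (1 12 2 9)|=12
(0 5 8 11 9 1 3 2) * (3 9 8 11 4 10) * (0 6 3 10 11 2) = (0 5 2 6 3)(1 9)(4 11 8) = [5, 9, 6, 0, 11, 2, 3, 7, 4, 1, 10, 8]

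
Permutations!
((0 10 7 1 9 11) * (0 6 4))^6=(0 6 9 7)(1 10 4 11)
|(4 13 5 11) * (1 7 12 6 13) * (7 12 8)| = 14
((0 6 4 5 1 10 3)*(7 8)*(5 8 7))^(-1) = (0 3 10 1 5 8 4 6)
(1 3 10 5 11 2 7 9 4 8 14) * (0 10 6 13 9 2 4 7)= [10, 3, 0, 6, 8, 11, 13, 2, 14, 7, 5, 4, 12, 9, 1]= (0 10 5 11 4 8 14 1 3 6 13 9 7 2)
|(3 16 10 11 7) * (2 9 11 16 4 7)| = 6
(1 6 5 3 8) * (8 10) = [0, 6, 2, 10, 4, 3, 5, 7, 1, 9, 8] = (1 6 5 3 10 8)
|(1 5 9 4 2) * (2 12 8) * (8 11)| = |(1 5 9 4 12 11 8 2)| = 8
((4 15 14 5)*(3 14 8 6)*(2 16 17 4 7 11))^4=((2 16 17 4 15 8 6 3 14 5 7 11))^4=(2 15 14)(3 11 4)(5 16 8)(6 7 17)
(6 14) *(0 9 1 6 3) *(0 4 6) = (0 9 1)(3 4 6 14) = [9, 0, 2, 4, 6, 5, 14, 7, 8, 1, 10, 11, 12, 13, 3]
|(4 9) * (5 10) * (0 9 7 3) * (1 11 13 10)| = |(0 9 4 7 3)(1 11 13 10 5)| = 5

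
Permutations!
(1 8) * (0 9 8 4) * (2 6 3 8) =[9, 4, 6, 8, 0, 5, 3, 7, 1, 2] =(0 9 2 6 3 8 1 4)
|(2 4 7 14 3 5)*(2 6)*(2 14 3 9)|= |(2 4 7 3 5 6 14 9)|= 8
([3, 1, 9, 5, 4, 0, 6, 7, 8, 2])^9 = (2 9)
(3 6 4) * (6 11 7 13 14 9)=(3 11 7 13 14 9 6 4)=[0, 1, 2, 11, 3, 5, 4, 13, 8, 6, 10, 7, 12, 14, 9]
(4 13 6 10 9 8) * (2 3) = (2 3)(4 13 6 10 9 8) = [0, 1, 3, 2, 13, 5, 10, 7, 4, 8, 9, 11, 12, 6]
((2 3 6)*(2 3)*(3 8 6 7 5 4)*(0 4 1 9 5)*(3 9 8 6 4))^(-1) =((0 3 7)(1 8 4 9 5))^(-1) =(0 7 3)(1 5 9 4 8)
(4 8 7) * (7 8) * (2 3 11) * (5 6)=(2 3 11)(4 7)(5 6)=[0, 1, 3, 11, 7, 6, 5, 4, 8, 9, 10, 2]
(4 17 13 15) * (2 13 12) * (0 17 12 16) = (0 17 16)(2 13 15 4 12) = [17, 1, 13, 3, 12, 5, 6, 7, 8, 9, 10, 11, 2, 15, 14, 4, 0, 16]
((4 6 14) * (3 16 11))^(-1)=(3 11 16)(4 14 6)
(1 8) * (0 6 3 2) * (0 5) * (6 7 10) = (0 7 10 6 3 2 5)(1 8) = [7, 8, 5, 2, 4, 0, 3, 10, 1, 9, 6]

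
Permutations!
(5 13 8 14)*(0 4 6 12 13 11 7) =(0 4 6 12 13 8 14 5 11 7) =[4, 1, 2, 3, 6, 11, 12, 0, 14, 9, 10, 7, 13, 8, 5]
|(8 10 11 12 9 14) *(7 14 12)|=|(7 14 8 10 11)(9 12)|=10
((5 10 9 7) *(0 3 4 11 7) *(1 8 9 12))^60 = ((0 3 4 11 7 5 10 12 1 8 9))^60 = (0 5 9 7 8 11 1 4 12 3 10)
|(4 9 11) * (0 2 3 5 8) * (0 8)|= |(0 2 3 5)(4 9 11)|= 12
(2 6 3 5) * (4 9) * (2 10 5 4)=(2 6 3 4 9)(5 10)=[0, 1, 6, 4, 9, 10, 3, 7, 8, 2, 5]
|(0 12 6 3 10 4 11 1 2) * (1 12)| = 6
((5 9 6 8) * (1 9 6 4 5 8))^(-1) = ((1 9 4 5 6))^(-1) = (1 6 5 4 9)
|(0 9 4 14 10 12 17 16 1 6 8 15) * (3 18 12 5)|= 15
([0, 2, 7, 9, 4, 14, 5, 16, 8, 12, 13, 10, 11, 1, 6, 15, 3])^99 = [0, 13, 1, 16, 4, 5, 6, 2, 8, 3, 11, 12, 9, 10, 14, 15, 7]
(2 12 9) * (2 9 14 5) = [0, 1, 12, 3, 4, 2, 6, 7, 8, 9, 10, 11, 14, 13, 5] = (2 12 14 5)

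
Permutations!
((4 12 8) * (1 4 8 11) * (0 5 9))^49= (0 5 9)(1 4 12 11)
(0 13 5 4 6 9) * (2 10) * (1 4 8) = (0 13 5 8 1 4 6 9)(2 10) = [13, 4, 10, 3, 6, 8, 9, 7, 1, 0, 2, 11, 12, 5]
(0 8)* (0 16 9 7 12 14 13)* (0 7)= (0 8 16 9)(7 12 14 13)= [8, 1, 2, 3, 4, 5, 6, 12, 16, 0, 10, 11, 14, 7, 13, 15, 9]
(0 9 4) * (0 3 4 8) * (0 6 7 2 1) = (0 9 8 6 7 2 1)(3 4) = [9, 0, 1, 4, 3, 5, 7, 2, 6, 8]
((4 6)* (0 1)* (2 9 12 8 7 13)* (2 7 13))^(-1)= (0 1)(2 7 13 8 12 9)(4 6)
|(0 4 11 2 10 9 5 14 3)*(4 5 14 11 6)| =8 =|(0 5 11 2 10 9 14 3)(4 6)|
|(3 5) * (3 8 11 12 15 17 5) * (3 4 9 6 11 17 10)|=24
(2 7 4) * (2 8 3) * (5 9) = (2 7 4 8 3)(5 9) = [0, 1, 7, 2, 8, 9, 6, 4, 3, 5]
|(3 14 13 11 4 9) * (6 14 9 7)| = 6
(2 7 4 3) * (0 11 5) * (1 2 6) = [11, 2, 7, 6, 3, 0, 1, 4, 8, 9, 10, 5] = (0 11 5)(1 2 7 4 3 6)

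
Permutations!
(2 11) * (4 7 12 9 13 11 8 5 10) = [0, 1, 8, 3, 7, 10, 6, 12, 5, 13, 4, 2, 9, 11] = (2 8 5 10 4 7 12 9 13 11)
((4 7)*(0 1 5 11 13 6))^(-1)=(0 6 13 11 5 1)(4 7)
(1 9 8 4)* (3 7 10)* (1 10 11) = (1 9 8 4 10 3 7 11) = [0, 9, 2, 7, 10, 5, 6, 11, 4, 8, 3, 1]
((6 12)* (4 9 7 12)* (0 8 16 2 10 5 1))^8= (0 8 16 2 10 5 1)(4 12 9 6 7)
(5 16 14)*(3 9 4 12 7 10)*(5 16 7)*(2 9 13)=[0, 1, 9, 13, 12, 7, 6, 10, 8, 4, 3, 11, 5, 2, 16, 15, 14]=(2 9 4 12 5 7 10 3 13)(14 16)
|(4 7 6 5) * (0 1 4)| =6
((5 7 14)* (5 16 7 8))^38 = (7 16 14)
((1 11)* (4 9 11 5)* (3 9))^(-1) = (1 11 9 3 4 5)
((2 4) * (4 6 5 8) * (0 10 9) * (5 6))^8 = (0 9 10)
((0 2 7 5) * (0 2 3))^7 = (0 3)(2 7 5)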